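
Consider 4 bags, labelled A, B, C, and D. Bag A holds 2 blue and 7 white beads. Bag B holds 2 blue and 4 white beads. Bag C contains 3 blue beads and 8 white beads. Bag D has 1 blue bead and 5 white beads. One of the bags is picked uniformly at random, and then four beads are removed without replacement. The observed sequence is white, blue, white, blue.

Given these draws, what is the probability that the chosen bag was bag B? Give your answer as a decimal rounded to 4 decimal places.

The likelihood of the observed sequence under each hypothesis: P(data | bag A) = (7/9)(2/8)(6/7)(1/6) = 0.027778; P(data | bag B) = (4/6)(2/5)(3/4)(1/3) = 0.066667; P(data | bag C) = (8/11)(3/10)(7/9)(2/8) = 0.042424; P(data | bag D) = (5/6)(1/5)(4/4)(0/3) = 0.
Weighting by the prior gives 1/4 · 0.027778 = 0.0069444, 1/4 · 0.066667 = 0.016667, 1/4 · 0.042424 = 0.010606, 1/4 · 0 = 0; with total 0.034217.
So P(bag B | data) = (0.016667) / (0.034217) = 0.48708.

0.4871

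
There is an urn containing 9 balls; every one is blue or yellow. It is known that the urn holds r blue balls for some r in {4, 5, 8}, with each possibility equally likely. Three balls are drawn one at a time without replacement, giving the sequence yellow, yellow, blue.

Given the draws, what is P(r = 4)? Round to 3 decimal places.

The likelihood of the observed sequence under each hypothesis: P(data | r = 4) = (5/9)(4/8)(4/7) = 10/63; P(data | r = 5) = (4/9)(3/8)(5/7) = 5/42; P(data | r = 8) = (1/9)(0/8) = 0.
The prior-weighted likelihoods are 1/3 · 10/63 = 10/189, 1/3 · 5/42 = 5/126, 1/3 · 0 = 0; these sum to 5/54.
By Bayes' rule, P(r = 4 | data) = (10/189) / (5/54) = 4/7.

0.571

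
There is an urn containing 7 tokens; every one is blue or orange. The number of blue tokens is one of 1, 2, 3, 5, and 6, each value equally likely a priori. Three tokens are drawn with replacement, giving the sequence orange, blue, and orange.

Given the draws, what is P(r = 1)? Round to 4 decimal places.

0.2250

The likelihood of the observed sequence under each hypothesis: P(data | r = 1) = (6/7)(1/7)(6/7) = 0.10496; P(data | r = 2) = (5/7)(2/7)(5/7) = 0.14577; P(data | r = 3) = (4/7)(3/7)(4/7) = 0.13994; P(data | r = 5) = (2/7)(5/7)(2/7) = 0.058309; P(data | r = 6) = (1/7)(6/7)(1/7) = 0.017493.
Multiplying each by its prior: 1/5 · 0.10496 = 0.020991, 1/5 · 0.14577 = 0.029155, 1/5 · 0.13994 = 0.027988, 1/5 · 0.058309 = 0.011662, 1/5 · 0.017493 = 0.0034985; with total 0.093294.
Therefore the posterior P(r = 1 | data) = (0.020991) / (0.093294) = 0.225.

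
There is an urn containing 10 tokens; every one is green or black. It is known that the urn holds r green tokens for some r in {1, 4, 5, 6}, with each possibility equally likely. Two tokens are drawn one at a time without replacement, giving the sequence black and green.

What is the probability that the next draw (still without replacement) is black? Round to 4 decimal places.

0.5549

Under each hypothesis, the probability of the observed sequence is: P(data | r = 1) = (9/10)(1/9) = 1/10; P(data | r = 4) = (6/10)(4/9) = 4/15; P(data | r = 5) = (5/10)(5/9) = 5/18; P(data | r = 6) = (4/10)(6/9) = 4/15.
Multiplying each by its prior: 1/4 · 1/10 = 1/40, 1/4 · 4/15 = 1/15, 1/4 · 5/18 = 5/72, 1/4 · 4/15 = 1/15; with total 41/180.
Normalising, the posterior is P(r = 1 | data) = 9/82, P(r = 4 | data) = 12/41, P(r = 5 | data) = 25/82, P(r = 6 | data) = 12/41.
The predictive probability is P(black next | data) = (1)(9/82) + (5/8)(12/41) + (1/2)(25/82) + (3/8)(12/41) = 91/164.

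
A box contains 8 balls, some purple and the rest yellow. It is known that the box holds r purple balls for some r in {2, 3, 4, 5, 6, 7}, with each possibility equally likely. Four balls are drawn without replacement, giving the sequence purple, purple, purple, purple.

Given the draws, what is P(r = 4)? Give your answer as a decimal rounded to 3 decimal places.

0.018

The likelihood of the observed sequence under each hypothesis: P(data | r = 2) = (2/8)(1/7)(0/6) = 0; P(data | r = 3) = (3/8)(2/7)(1/6)(0/5) = 0; P(data | r = 4) = (4/8)(3/7)(2/6)(1/5) = 1/70; P(data | r = 5) = (5/8)(4/7)(3/6)(2/5) = 1/14; P(data | r = 6) = (6/8)(5/7)(4/6)(3/5) = 3/14; P(data | r = 7) = (7/8)(6/7)(5/6)(4/5) = 1/2.
The prior-weighted likelihoods are 1/6 · 0 = 0, 1/6 · 0 = 0, 1/6 · 1/70 = 1/420, 1/6 · 1/14 = 1/84, 1/6 · 3/14 = 1/28, 1/6 · 1/2 = 1/12; these sum to 2/15.
Hence P(r = 4 | data) = (1/420) / (2/15) = 1/56.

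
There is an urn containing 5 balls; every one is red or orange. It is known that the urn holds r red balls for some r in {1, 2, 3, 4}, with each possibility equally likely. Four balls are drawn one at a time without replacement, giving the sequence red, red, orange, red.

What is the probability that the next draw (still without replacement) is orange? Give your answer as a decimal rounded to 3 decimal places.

Compute the likelihood of the observed sequence for each case: P(data | r = 1) = (1/5)(0/4) = 0; P(data | r = 2) = (2/5)(1/4)(3/3)(0/2) = 0; P(data | r = 3) = (3/5)(2/4)(2/3)(1/2) = 1/10; P(data | r = 4) = (4/5)(3/4)(1/3)(2/2) = 1/5.
Weighting by the prior gives 1/4 · 0 = 0, 1/4 · 0 = 0, 1/4 · 1/10 = 1/40, 1/4 · 1/5 = 1/20; summing to 3/40.
Dividing through by the total gives posterior P(r = 1 | data) = 0, P(r = 2 | data) = 0, P(r = 3 | data) = 1/3, P(r = 4 | data) = 2/3.
The predictive probability is P(orange next | data) = (1)(1/3) + (0)(2/3) = 1/3.

0.333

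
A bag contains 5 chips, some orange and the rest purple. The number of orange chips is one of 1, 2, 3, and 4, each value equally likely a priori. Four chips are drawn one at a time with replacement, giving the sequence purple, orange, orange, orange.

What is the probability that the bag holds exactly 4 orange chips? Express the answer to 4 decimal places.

0.4384

Compute the likelihood of the observed sequence for each case: P(data | r = 1) = (4/5)(1/5)(1/5)(1/5) = 0.0064; P(data | r = 2) = (3/5)(2/5)(2/5)(2/5) = 0.0384; P(data | r = 3) = (2/5)(3/5)(3/5)(3/5) = 0.0864; P(data | r = 4) = (1/5)(4/5)(4/5)(4/5) = 0.1024.
Weighting by the prior gives 1/4 · 0.0064 = 0.0016, 1/4 · 0.0384 = 0.0096, 1/4 · 0.0864 = 0.0216, 1/4 · 0.1024 = 0.0256; with total 0.0584.
By Bayes' rule, P(r = 4 | data) = (0.0256) / (0.0584) = 0.43836.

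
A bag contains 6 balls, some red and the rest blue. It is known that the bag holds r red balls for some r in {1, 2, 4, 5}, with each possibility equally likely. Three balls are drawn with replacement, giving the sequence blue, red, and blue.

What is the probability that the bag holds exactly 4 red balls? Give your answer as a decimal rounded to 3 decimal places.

For each hypothesis, P(data | H) works out to: P(data | r = 1) = (5/6)(1/6)(5/6) = 25/216; P(data | r = 2) = (4/6)(2/6)(4/6) = 4/27; P(data | r = 4) = (2/6)(4/6)(2/6) = 2/27; P(data | r = 5) = (1/6)(5/6)(1/6) = 5/216.
The prior-weighted likelihoods are 1/4 · 25/216 = 25/864, 1/4 · 4/27 = 1/27, 1/4 · 2/27 = 1/54, 1/4 · 5/216 = 5/864; summing to 13/144.
Therefore the posterior P(r = 4 | data) = (1/54) / (13/144) = 8/39.

0.205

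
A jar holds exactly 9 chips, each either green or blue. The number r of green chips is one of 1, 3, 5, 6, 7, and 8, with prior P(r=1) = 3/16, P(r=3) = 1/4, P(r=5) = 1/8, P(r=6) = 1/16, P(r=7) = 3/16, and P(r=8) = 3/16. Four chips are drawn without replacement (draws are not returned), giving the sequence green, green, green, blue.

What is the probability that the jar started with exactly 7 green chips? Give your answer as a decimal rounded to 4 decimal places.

Under each hypothesis, the probability of the observed sequence is: P(data | r = 1) = (1/9)(0/8) = 0; P(data | r = 3) = (3/9)(2/8)(1/7)(6/6) = 0.011905; P(data | r = 5) = (5/9)(4/8)(3/7)(4/6) = 0.079365; P(data | r = 6) = (6/9)(5/8)(4/7)(3/6) = 0.11905; P(data | r = 7) = (7/9)(6/8)(5/7)(2/6) = 0.13889; P(data | r = 8) = (8/9)(7/8)(6/7)(1/6) = 0.11111.
Multiplying each by its prior: 3/16 · 0 = 0, 1/4 · 0.011905 = 0.0029762, 1/8 · 0.079365 = 0.0099206, 1/16 · 0.11905 = 0.0074405, 3/16 · 0.13889 = 0.026042, 3/16 · 0.11111 = 0.020833; these sum to 0.067212.
Hence P(r = 7 | data) = (0.026042) / (0.067212) = 0.38745.

0.3875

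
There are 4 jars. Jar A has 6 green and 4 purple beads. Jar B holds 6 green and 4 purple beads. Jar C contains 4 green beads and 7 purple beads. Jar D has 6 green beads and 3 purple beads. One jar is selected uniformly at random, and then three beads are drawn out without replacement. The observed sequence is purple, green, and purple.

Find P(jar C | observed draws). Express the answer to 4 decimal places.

0.3847

The likelihood of the observed sequence under each hypothesis: P(data | jar A) = (4/10)(6/9)(3/8) = 0.1; P(data | jar B) = (4/10)(6/9)(3/8) = 0.1; P(data | jar C) = (7/11)(4/10)(6/9) = 0.1697; P(data | jar D) = (3/9)(6/8)(2/7) = 0.071429.
The prior-weighted likelihoods are 1/4 · 0.1 = 0.025, 1/4 · 0.1 = 0.025, 1/4 · 0.1697 = 0.042424, 1/4 · 0.071429 = 0.017857; with total 0.11028.
Hence P(jar C | data) = (0.042424) / (0.11028) = 0.38469.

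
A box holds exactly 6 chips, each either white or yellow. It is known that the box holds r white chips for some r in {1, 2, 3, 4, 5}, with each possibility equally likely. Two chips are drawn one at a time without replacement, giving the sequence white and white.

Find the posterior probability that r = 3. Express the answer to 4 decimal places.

0.1500

Compute the likelihood of the observed sequence for each case: P(data | r = 1) = (1/6)(0/5) = 0; P(data | r = 2) = (2/6)(1/5) = 1/15; P(data | r = 3) = (3/6)(2/5) = 1/5; P(data | r = 4) = (4/6)(3/5) = 2/5; P(data | r = 5) = (5/6)(4/5) = 2/3.
The prior-weighted likelihoods are 1/5 · 0 = 0, 1/5 · 1/15 = 1/75, 1/5 · 1/5 = 1/25, 1/5 · 2/5 = 2/25, 1/5 · 2/3 = 2/15; with total 4/15.
By Bayes' rule, P(r = 3 | data) = (1/25) / (4/15) = 3/20.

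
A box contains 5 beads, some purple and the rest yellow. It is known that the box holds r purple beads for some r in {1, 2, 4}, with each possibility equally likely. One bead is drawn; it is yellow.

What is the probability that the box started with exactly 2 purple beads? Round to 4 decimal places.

0.3750

For each hypothesis, P(data | H) works out to: P(data | r = 1) = (4/5) = 4/5; P(data | r = 2) = (3/5) = 3/5; P(data | r = 4) = (1/5) = 1/5.
Weighting by the prior gives 1/3 · 4/5 = 4/15, 1/3 · 3/5 = 1/5, 1/3 · 1/5 = 1/15; with total 8/15.
Therefore the posterior P(r = 2 | data) = (1/5) / (8/15) = 3/8.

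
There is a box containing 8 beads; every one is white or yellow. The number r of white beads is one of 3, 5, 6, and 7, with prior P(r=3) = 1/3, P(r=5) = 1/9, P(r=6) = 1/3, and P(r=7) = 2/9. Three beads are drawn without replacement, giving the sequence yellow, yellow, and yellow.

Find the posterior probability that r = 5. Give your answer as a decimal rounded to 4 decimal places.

For each hypothesis, P(data | H) works out to: P(data | r = 3) = (5/8)(4/7)(3/6) = 5/28; P(data | r = 5) = (3/8)(2/7)(1/6) = 1/56; P(data | r = 6) = (2/8)(1/7)(0/6) = 0; P(data | r = 7) = (1/8)(0/7) = 0.
Weighting by the prior gives 1/3 · 5/28 = 5/84, 1/9 · 1/56 = 1/504, 1/3 · 0 = 0, 2/9 · 0 = 0; summing to 31/504.
By Bayes' rule, P(r = 5 | data) = (1/504) / (31/504) = 1/31.

0.0323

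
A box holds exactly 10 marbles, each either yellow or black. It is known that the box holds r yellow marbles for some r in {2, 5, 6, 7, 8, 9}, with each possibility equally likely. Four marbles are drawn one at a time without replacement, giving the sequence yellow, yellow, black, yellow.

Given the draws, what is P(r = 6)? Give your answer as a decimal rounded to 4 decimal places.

Compute the likelihood of the observed sequence for each case: P(data | r = 2) = (2/10)(1/9)(8/8)(0/7) = 0; P(data | r = 5) = (5/10)(4/9)(5/8)(3/7) = 0.059524; P(data | r = 6) = (6/10)(5/9)(4/8)(4/7) = 0.095238; P(data | r = 7) = (7/10)(6/9)(3/8)(5/7) = 0.125; P(data | r = 8) = (8/10)(7/9)(2/8)(6/7) = 0.13333; P(data | r = 9) = (9/10)(8/9)(1/8)(7/7) = 0.1.
The prior-weighted likelihoods are 1/6 · 0 = 0, 1/6 · 0.059524 = 0.0099206, 1/6 · 0.095238 = 0.015873, 1/6 · 0.125 = 0.020833, 1/6 · 0.13333 = 0.022222, 1/6 · 0.1 = 0.016667; summing to 0.085516.
Hence P(r = 6 | data) = (0.015873) / (0.085516) = 0.18561.

0.1856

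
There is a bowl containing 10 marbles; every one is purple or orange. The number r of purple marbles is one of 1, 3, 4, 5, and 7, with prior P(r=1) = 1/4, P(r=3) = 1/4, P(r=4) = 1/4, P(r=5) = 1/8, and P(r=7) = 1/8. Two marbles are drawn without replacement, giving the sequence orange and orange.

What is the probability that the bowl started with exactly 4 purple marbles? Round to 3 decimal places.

0.191

Under each hypothesis, the probability of the observed sequence is: P(data | r = 1) = (9/10)(8/9) = 4/5; P(data | r = 3) = (7/10)(6/9) = 7/15; P(data | r = 4) = (6/10)(5/9) = 1/3; P(data | r = 5) = (5/10)(4/9) = 2/9; P(data | r = 7) = (3/10)(2/9) = 1/15.
Weighting by the prior gives 1/4 · 4/5 = 1/5, 1/4 · 7/15 = 7/60, 1/4 · 1/3 = 1/12, 1/8 · 2/9 = 1/36, 1/8 · 1/15 = 1/120; summing to 157/360.
Therefore the posterior P(r = 4 | data) = (1/12) / (157/360) = 30/157.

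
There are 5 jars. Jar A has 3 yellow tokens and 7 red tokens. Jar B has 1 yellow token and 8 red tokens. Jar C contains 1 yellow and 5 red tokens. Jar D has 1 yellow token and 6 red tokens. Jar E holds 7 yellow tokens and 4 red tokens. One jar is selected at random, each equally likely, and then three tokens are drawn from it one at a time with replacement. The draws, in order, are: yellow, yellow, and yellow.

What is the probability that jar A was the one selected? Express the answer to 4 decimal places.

0.0920

Compute the likelihood of the observed sequence for each case: P(data | jar A) = (3/10)(3/10)(3/10) = 0.027; P(data | jar B) = (1/9)(1/9)(1/9) = 0.0013717; P(data | jar C) = (1/6)(1/6)(1/6) = 0.0046296; P(data | jar D) = (1/7)(1/7)(1/7) = 0.0029155; P(data | jar E) = (7/11)(7/11)(7/11) = 0.2577.
Multiplying each by its prior: 1/5 · 0.027 = 0.0054, 1/5 · 0.0013717 = 0.00027435, 1/5 · 0.0046296 = 0.00092593, 1/5 · 0.0029155 = 0.00058309, 1/5 · 0.2577 = 0.05154; these sum to 0.058724.
By Bayes' rule, P(jar A | data) = (0.0054) / (0.058724) = 0.091956.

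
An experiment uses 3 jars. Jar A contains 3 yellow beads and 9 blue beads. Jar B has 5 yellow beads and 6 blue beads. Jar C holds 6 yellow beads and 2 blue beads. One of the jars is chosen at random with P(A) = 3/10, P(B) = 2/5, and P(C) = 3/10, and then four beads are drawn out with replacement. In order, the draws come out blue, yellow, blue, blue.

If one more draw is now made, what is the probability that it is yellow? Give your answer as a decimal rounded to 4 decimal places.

0.3705

Compute the likelihood of the observed sequence for each case: P(data | jar A) = (9/12)(3/12)(9/12)(9/12) = 0.10547; P(data | jar B) = (6/11)(5/11)(6/11)(6/11) = 0.073765; P(data | jar C) = (2/8)(6/8)(2/8)(2/8) = 0.011719.
Multiplying each by its prior: 3/10 · 0.10547 = 0.031641, 2/5 · 0.073765 = 0.029506, 3/10 · 0.011719 = 0.0035156; with total 0.064662.
Normalising, the posterior is P(jar A | data) = 0.48932, P(jar B | data) = 0.45631, P(jar C | data) = 0.054369.
Averaging over the posterior, P(yellow next | data) = (1/4)(0.48932) + (5/11)(0.45631) + (3/4)(0.054369) = 0.37052.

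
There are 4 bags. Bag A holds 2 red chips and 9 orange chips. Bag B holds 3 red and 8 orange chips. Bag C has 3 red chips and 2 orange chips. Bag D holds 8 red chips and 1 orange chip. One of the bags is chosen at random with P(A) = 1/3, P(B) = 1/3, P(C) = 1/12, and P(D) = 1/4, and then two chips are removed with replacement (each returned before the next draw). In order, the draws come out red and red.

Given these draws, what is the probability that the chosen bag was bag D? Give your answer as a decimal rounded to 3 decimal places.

Under each hypothesis, the probability of the observed sequence is: P(data | bag A) = (2/11)(2/11) = 0.033058; P(data | bag B) = (3/11)(3/11) = 0.07438; P(data | bag C) = (3/5)(3/5) = 0.36; P(data | bag D) = (8/9)(8/9) = 0.79012.
The prior-weighted likelihoods are 1/3 · 0.033058 = 0.011019, 1/3 · 0.07438 = 0.024793, 1/12 · 0.36 = 0.03, 1/4 · 0.79012 = 0.19753; with total 0.26334.
Hence P(bag D | data) = (0.19753) / (0.26334) = 0.75009.

0.750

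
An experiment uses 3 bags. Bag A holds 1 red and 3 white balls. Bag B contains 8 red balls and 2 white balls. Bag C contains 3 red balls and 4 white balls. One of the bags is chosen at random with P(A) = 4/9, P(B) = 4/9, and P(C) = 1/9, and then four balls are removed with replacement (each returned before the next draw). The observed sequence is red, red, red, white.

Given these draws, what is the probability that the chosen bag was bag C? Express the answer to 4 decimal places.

0.0897

The likelihood of the observed sequence under each hypothesis: P(data | bag A) = (1/4)(1/4)(1/4)(3/4) = 0.011719; P(data | bag B) = (8/10)(8/10)(8/10)(2/10) = 0.1024; P(data | bag C) = (3/7)(3/7)(3/7)(4/7) = 0.044981.
The prior-weighted likelihoods are 4/9 · 0.011719 = 0.0052083, 4/9 · 0.1024 = 0.045511, 1/9 · 0.044981 = 0.0049979; with total 0.055717.
By Bayes' rule, P(bag C | data) = (0.0049979) / (0.055717) = 0.089701.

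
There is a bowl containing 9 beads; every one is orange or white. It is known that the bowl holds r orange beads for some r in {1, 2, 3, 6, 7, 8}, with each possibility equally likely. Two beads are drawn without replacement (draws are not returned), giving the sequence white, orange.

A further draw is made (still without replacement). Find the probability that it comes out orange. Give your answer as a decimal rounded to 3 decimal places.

0.500

The likelihood of the observed sequence under each hypothesis: P(data | r = 1) = (8/9)(1/8) = 1/9; P(data | r = 2) = (7/9)(2/8) = 7/36; P(data | r = 3) = (6/9)(3/8) = 1/4; P(data | r = 6) = (3/9)(6/8) = 1/4; P(data | r = 7) = (2/9)(7/8) = 7/36; P(data | r = 8) = (1/9)(8/8) = 1/9.
Multiplying each by its prior: 1/6 · 1/9 = 1/54, 1/6 · 7/36 = 7/216, 1/6 · 1/4 = 1/24, 1/6 · 1/4 = 1/24, 1/6 · 7/36 = 7/216, 1/6 · 1/9 = 1/54; summing to 5/27.
The posterior is then P(r = 1 | data) = 1/10, P(r = 2 | data) = 7/40, P(r = 3 | data) = 9/40, P(r = 6 | data) = 9/40, P(r = 7 | data) = 7/40, P(r = 8 | data) = 1/10.
The predictive probability is P(orange next | data) = (0)(1/10) + (1/7)(7/40) + (2/7)(9/40) + (5/7)(9/40) + (6/7)(7/40) + (1)(1/10) = 1/2.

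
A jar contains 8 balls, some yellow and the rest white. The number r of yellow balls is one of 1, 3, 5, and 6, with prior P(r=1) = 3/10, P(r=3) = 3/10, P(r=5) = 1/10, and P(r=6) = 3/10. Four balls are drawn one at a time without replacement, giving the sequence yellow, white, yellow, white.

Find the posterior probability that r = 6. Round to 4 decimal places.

0.2727

Compute the likelihood of the observed sequence for each case: P(data | r = 1) = (1/8)(7/7)(0/6) = 0; P(data | r = 3) = (3/8)(5/7)(2/6)(4/5) = 1/14; P(data | r = 5) = (5/8)(3/7)(4/6)(2/5) = 1/14; P(data | r = 6) = (6/8)(2/7)(5/6)(1/5) = 1/28.
The prior-weighted likelihoods are 3/10 · 0 = 0, 3/10 · 1/14 = 3/140, 1/10 · 1/14 = 1/140, 3/10 · 1/28 = 3/280; these sum to 11/280.
Hence P(r = 6 | data) = (3/280) / (11/280) = 3/11.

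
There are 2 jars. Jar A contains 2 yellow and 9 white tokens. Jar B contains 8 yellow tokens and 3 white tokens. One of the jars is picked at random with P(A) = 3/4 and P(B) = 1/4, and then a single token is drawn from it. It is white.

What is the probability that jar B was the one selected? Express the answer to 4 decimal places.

Under each hypothesis, the probability of this draw is: P(data | jar A) = (9/11) = 9/11; P(data | jar B) = (3/11) = 3/11.
Weighting by the prior gives 3/4 · 9/11 = 27/44, 1/4 · 3/11 = 3/44; summing to 15/22.
Therefore the posterior P(jar B | data) = (3/44) / (15/22) = 1/10.

0.1000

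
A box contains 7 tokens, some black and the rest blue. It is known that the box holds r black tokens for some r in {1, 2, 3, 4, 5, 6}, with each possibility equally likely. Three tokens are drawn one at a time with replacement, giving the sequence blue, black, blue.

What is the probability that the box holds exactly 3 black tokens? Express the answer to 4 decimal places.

Under each hypothesis, the probability of the observed sequence is: P(data | r = 1) = (6/7)(1/7)(6/7) = 0.10496; P(data | r = 2) = (5/7)(2/7)(5/7) = 0.14577; P(data | r = 3) = (4/7)(3/7)(4/7) = 0.13994; P(data | r = 4) = (3/7)(4/7)(3/7) = 0.10496; P(data | r = 5) = (2/7)(5/7)(2/7) = 0.058309; P(data | r = 6) = (1/7)(6/7)(1/7) = 0.017493.
Weighting by the prior gives 1/6 · 0.10496 = 0.017493, 1/6 · 0.14577 = 0.024295, 1/6 · 0.13994 = 0.023324, 1/6 · 0.10496 = 0.017493, 1/6 · 0.058309 = 0.0097182, 1/6 · 0.017493 = 0.0029155; these sum to 0.095238.
Therefore the posterior P(r = 3 | data) = (0.023324) / (0.095238) = 0.2449.

0.2449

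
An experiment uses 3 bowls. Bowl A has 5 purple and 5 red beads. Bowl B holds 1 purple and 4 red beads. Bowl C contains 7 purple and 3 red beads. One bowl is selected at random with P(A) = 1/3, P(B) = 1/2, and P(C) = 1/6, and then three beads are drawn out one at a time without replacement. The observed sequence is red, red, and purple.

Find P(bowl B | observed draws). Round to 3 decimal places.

0.641

Compute the likelihood of the observed sequence for each case: P(data | bowl A) = (5/10)(4/9)(5/8) = 0.13889; P(data | bowl B) = (4/5)(3/4)(1/3) = 0.2; P(data | bowl C) = (3/10)(2/9)(7/8) = 0.058333.
The prior-weighted likelihoods are 1/3 · 0.13889 = 0.046296, 1/2 · 0.2 = 0.1, 1/6 · 0.058333 = 0.0097222; with total 0.15602.
Hence P(bowl B | data) = (0.1) / (0.15602) = 0.64095.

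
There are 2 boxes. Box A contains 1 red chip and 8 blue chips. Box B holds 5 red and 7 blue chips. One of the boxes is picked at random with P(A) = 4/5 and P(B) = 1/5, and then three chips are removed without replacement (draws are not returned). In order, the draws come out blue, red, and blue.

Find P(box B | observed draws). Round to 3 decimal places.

0.264

For each hypothesis, P(data | H) works out to: P(data | box A) = (8/9)(1/8)(7/7) = 0.11111; P(data | box B) = (7/12)(5/11)(6/10) = 0.15909.
Multiplying each by its prior: 4/5 · 0.11111 = 0.088889, 1/5 · 0.15909 = 0.031818; summing to 0.12071.
Therefore the posterior P(box B | data) = (0.031818) / (0.12071) = 0.2636.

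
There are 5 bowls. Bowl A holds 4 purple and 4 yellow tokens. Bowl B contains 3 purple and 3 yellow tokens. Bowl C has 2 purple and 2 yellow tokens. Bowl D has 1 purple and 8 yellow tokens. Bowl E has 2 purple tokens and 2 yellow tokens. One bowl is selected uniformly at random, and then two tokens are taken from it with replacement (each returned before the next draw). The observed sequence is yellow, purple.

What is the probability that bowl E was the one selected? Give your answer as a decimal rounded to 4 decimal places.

0.2275

For each hypothesis, P(data | H) works out to: P(data | bowl A) = (4/8)(4/8) = 1/4; P(data | bowl B) = (3/6)(3/6) = 1/4; P(data | bowl C) = (2/4)(2/4) = 1/4; P(data | bowl D) = (8/9)(1/9) = 8/81; P(data | bowl E) = (2/4)(2/4) = 1/4.
Weighting by the prior gives 1/5 · 1/4 = 1/20, 1/5 · 1/4 = 1/20, 1/5 · 1/4 = 1/20, 1/5 · 8/81 = 8/405, 1/5 · 1/4 = 1/20; summing to 89/405.
So P(bowl E | data) = (1/20) / (89/405) = 81/356.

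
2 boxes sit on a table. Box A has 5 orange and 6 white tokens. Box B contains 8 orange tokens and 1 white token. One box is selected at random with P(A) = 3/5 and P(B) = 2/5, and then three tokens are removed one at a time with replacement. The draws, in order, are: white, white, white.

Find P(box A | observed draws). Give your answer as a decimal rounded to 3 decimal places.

0.994

For each hypothesis, P(data | H) works out to: P(data | box A) = (6/11)(6/11)(6/11) = 0.16228; P(data | box B) = (1/9)(1/9)(1/9) = 0.0013717.
Weighting by the prior gives 3/5 · 0.16228 = 0.09737, 2/5 · 0.0013717 = 0.0005487; summing to 0.097919.
By Bayes' rule, P(box A | data) = (0.09737) / (0.097919) = 0.9944.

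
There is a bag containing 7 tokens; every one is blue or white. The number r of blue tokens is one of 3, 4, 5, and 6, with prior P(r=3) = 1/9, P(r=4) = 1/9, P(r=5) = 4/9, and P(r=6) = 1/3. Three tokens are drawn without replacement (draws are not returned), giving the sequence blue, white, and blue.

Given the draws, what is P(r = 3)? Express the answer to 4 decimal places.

For each hypothesis, P(data | H) works out to: P(data | r = 3) = (3/7)(4/6)(2/5) = 4/35; P(data | r = 4) = (4/7)(3/6)(3/5) = 6/35; P(data | r = 5) = (5/7)(2/6)(4/5) = 4/21; P(data | r = 6) = (6/7)(1/6)(5/5) = 1/7.
Weighting by the prior gives 1/9 · 4/35 = 4/315, 1/9 · 6/35 = 2/105, 4/9 · 4/21 = 16/189, 1/3 · 1/7 = 1/21; summing to 31/189.
So P(r = 3 | data) = (4/315) / (31/189) = 12/155.

0.0774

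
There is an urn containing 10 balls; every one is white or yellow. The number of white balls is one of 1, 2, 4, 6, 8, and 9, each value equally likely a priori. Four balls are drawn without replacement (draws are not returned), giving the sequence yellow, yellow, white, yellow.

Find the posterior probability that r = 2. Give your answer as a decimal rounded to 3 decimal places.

Compute the likelihood of the observed sequence for each case: P(data | r = 1) = (9/10)(8/9)(1/8)(7/7) = 1/10; P(data | r = 2) = (8/10)(7/9)(2/8)(6/7) = 2/15; P(data | r = 4) = (6/10)(5/9)(4/8)(4/7) = 2/21; P(data | r = 6) = (4/10)(3/9)(6/8)(2/7) = 1/35; P(data | r = 8) = (2/10)(1/9)(8/8)(0/7) = 0; P(data | r = 9) = (1/10)(0/9) = 0.
The prior-weighted likelihoods are 1/6 · 1/10 = 1/60, 1/6 · 2/15 = 1/45, 1/6 · 2/21 = 1/63, 1/6 · 1/35 = 1/210, 1/6 · 0 = 0, 1/6 · 0 = 0; with total 5/84.
By Bayes' rule, P(r = 2 | data) = (1/45) / (5/84) = 28/75.

0.373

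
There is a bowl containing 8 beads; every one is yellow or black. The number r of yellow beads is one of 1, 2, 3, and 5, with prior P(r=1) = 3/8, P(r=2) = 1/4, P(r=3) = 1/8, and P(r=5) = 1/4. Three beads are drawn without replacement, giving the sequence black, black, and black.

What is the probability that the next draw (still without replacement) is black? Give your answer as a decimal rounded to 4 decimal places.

The likelihood of the observed sequence under each hypothesis: P(data | r = 1) = (7/8)(6/7)(5/6) = 5/8; P(data | r = 2) = (6/8)(5/7)(4/6) = 5/14; P(data | r = 3) = (5/8)(4/7)(3/6) = 5/28; P(data | r = 5) = (3/8)(2/7)(1/6) = 1/56.
Multiplying each by its prior: 3/8 · 5/8 = 15/64, 1/4 · 5/14 = 5/56, 1/8 · 5/28 = 5/224, 1/4 · 1/56 = 1/224; summing to 157/448.
The posterior is then P(r = 1 | data) = 105/157, P(r = 2 | data) = 40/157, P(r = 3 | data) = 10/157, P(r = 5 | data) = 2/157.
The predictive probability is P(black next | data) = (4/5)(105/157) + (3/5)(40/157) + (2/5)(10/157) + (0)(2/157) = 112/157.

0.7134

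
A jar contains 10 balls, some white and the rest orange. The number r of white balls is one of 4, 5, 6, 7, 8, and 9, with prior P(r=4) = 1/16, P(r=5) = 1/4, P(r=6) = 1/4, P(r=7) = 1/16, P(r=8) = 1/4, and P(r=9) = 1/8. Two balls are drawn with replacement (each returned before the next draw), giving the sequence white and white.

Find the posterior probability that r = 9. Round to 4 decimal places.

0.2228

For each hypothesis, P(data | H) works out to: P(data | r = 4) = (4/10)(4/10) = 0.16; P(data | r = 5) = (5/10)(5/10) = 0.25; P(data | r = 6) = (6/10)(6/10) = 0.36; P(data | r = 7) = (7/10)(7/10) = 0.49; P(data | r = 8) = (8/10)(8/10) = 0.64; P(data | r = 9) = (9/10)(9/10) = 0.81.
The prior-weighted likelihoods are 1/16 · 0.16 = 0.01, 1/4 · 0.25 = 0.0625, 1/4 · 0.36 = 0.09, 1/16 · 0.49 = 0.030625, 1/4 · 0.64 = 0.16, 1/8 · 0.81 = 0.10125; these sum to 0.45437.
Therefore the posterior P(r = 9 | data) = (0.10125) / (0.45437) = 0.22283.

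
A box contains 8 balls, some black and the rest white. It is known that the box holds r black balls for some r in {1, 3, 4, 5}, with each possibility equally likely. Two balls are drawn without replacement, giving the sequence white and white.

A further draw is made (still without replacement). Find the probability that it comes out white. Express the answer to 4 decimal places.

For each hypothesis, P(data | H) works out to: P(data | r = 1) = (7/8)(6/7) = 3/4; P(data | r = 3) = (5/8)(4/7) = 5/14; P(data | r = 4) = (4/8)(3/7) = 3/14; P(data | r = 5) = (3/8)(2/7) = 3/28.
The prior-weighted likelihoods are 1/4 · 3/4 = 3/16, 1/4 · 5/14 = 5/56, 1/4 · 3/14 = 3/56, 1/4 · 3/28 = 3/112; these sum to 5/14.
The posterior is then P(r = 1 | data) = 21/40, P(r = 3 | data) = 1/4, P(r = 4 | data) = 3/20, P(r = 5 | data) = 3/40.
So P(white next | data) = Σ P(white next | H) P(H | data) = (5/6)(21/40) + (1/2)(1/4) + (1/3)(3/20) + (1/6)(3/40) = 5/8.

0.6250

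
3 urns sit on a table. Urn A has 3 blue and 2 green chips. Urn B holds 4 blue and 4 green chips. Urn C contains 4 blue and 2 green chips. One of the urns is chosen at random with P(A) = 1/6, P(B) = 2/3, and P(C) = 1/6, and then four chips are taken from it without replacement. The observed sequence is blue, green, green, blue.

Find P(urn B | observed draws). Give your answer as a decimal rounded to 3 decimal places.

The likelihood of the observed sequence under each hypothesis: P(data | urn A) = (3/5)(2/4)(1/3)(2/2) = 0.1; P(data | urn B) = (4/8)(4/7)(3/6)(3/5) = 0.085714; P(data | urn C) = (4/6)(2/5)(1/4)(3/3) = 0.066667.
Multiplying each by its prior: 1/6 · 0.1 = 0.016667, 2/3 · 0.085714 = 0.057143, 1/6 · 0.066667 = 0.011111; summing to 0.084921.
By Bayes' rule, P(urn B | data) = (0.057143) / (0.084921) = 0.6729.

0.673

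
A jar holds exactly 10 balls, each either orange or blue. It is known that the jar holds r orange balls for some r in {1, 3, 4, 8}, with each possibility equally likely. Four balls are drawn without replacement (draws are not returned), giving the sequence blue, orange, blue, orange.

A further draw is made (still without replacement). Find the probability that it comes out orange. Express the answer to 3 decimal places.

Under each hypothesis, the probability of the observed sequence is: P(data | r = 1) = (9/10)(1/9)(8/8)(0/7) = 0; P(data | r = 3) = (7/10)(3/9)(6/8)(2/7) = 0.05; P(data | r = 4) = (6/10)(4/9)(5/8)(3/7) = 0.071429; P(data | r = 8) = (2/10)(8/9)(1/8)(7/7) = 0.022222.
Weighting by the prior gives 1/4 · 0 = 0, 1/4 · 0.05 = 0.0125, 1/4 · 0.071429 = 0.017857, 1/4 · 0.022222 = 0.0055556; summing to 0.035913.
Normalising, the posterior is P(r = 1 | data) = 0, P(r = 3 | data) = 0.34807, P(r = 4 | data) = 0.49724, P(r = 8 | data) = 0.1547.
The predictive probability is P(orange next | data) = (1/6)(0.34807) + (1/3)(0.49724) + (1)(0.1547) = 0.37845.

0.378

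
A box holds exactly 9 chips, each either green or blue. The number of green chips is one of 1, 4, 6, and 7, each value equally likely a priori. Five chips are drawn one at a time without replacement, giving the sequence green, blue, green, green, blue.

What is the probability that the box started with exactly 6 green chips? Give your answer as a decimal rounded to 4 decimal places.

The likelihood of the observed sequence under each hypothesis: P(data | r = 1) = (1/9)(8/8)(0/7) = 0; P(data | r = 4) = (4/9)(5/8)(3/7)(2/6)(4/5) = 2/63; P(data | r = 6) = (6/9)(3/8)(5/7)(4/6)(2/5) = 1/21; P(data | r = 7) = (7/9)(2/8)(6/7)(5/6)(1/5) = 1/36.
The prior-weighted likelihoods are 1/4 · 0 = 0, 1/4 · 2/63 = 1/126, 1/4 · 1/21 = 1/84, 1/4 · 1/36 = 1/144; summing to 3/112.
Therefore the posterior P(r = 6 | data) = (1/84) / (3/112) = 4/9.

0.4444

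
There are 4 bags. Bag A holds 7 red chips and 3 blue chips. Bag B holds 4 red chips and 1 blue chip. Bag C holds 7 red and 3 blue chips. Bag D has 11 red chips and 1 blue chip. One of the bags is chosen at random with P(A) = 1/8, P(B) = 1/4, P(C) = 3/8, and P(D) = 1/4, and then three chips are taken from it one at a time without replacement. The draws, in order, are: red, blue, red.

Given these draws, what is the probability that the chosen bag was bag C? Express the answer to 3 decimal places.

Compute the likelihood of the observed sequence for each case: P(data | bag A) = (7/10)(3/9)(6/8) = 7/40; P(data | bag B) = (4/5)(1/4)(3/3) = 1/5; P(data | bag C) = (7/10)(3/9)(6/8) = 7/40; P(data | bag D) = (11/12)(1/11)(10/10) = 1/12.
The prior-weighted likelihoods are 1/8 · 7/40 = 7/320, 1/4 · 1/5 = 1/20, 3/8 · 7/40 = 21/320, 1/4 · 1/12 = 1/48; with total 19/120.
Hence P(bag C | data) = (21/320) / (19/120) = 63/152.

0.414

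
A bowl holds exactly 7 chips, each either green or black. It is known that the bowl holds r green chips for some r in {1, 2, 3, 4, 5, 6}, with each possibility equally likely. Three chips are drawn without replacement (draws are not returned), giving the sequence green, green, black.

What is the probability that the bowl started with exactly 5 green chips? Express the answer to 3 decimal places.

The likelihood of the observed sequence under each hypothesis: P(data | r = 1) = (1/7)(0/6) = 0; P(data | r = 2) = (2/7)(1/6)(5/5) = 1/21; P(data | r = 3) = (3/7)(2/6)(4/5) = 4/35; P(data | r = 4) = (4/7)(3/6)(3/5) = 6/35; P(data | r = 5) = (5/7)(4/6)(2/5) = 4/21; P(data | r = 6) = (6/7)(5/6)(1/5) = 1/7.
The prior-weighted likelihoods are 1/6 · 0 = 0, 1/6 · 1/21 = 1/126, 1/6 · 4/35 = 2/105, 1/6 · 6/35 = 1/35, 1/6 · 4/21 = 2/63, 1/6 · 1/7 = 1/42; summing to 1/9.
So P(r = 5 | data) = (2/63) / (1/9) = 2/7.

0.286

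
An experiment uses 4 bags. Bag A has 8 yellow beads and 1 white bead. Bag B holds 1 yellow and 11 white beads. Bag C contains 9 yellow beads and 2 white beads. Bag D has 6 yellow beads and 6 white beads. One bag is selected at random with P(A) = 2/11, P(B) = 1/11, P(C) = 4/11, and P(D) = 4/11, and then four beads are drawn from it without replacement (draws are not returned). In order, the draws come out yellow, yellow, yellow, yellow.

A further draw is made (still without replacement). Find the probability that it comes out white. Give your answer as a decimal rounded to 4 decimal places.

The likelihood of the observed sequence under each hypothesis: P(data | bag A) = (8/9)(7/8)(6/7)(5/6) = 0.55556; P(data | bag B) = (1/12)(0/11) = 0; P(data | bag C) = (9/11)(8/10)(7/9)(6/8) = 0.38182; P(data | bag D) = (6/12)(5/11)(4/10)(3/9) = 0.030303.
Multiplying each by its prior: 2/11 · 0.55556 = 0.10101, 1/11 · 0 = 0, 4/11 · 0.38182 = 0.13884, 4/11 · 0.030303 = 0.011019; with total 0.25087.
Dividing through by the total gives posterior P(bag A | data) = 0.40264, P(bag B | data) = 0, P(bag C | data) = 0.55344, P(bag D | data) = 0.043924.
So P(white next | data) = Σ P(white next | H) P(H | data) = (1/5)(0.40264) + (2/7)(0.55344) + (3/4)(0.043924) = 0.2716.

0.2716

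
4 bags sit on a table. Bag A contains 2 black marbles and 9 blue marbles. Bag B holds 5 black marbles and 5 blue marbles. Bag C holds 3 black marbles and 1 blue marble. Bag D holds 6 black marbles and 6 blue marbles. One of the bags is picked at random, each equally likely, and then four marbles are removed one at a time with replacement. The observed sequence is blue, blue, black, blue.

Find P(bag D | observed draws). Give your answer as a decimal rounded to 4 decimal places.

The likelihood of the observed sequence under each hypothesis: P(data | bag A) = (9/11)(9/11)(2/11)(9/11) = 0.099583; P(data | bag B) = (5/10)(5/10)(5/10)(5/10) = 0.0625; P(data | bag C) = (1/4)(1/4)(3/4)(1/4) = 0.011719; P(data | bag D) = (6/12)(6/12)(6/12)(6/12) = 0.0625.
Multiplying each by its prior: 1/4 · 0.099583 = 0.024896, 1/4 · 0.0625 = 0.015625, 1/4 · 0.011719 = 0.0029297, 1/4 · 0.0625 = 0.015625; with total 0.059076.
By Bayes' rule, P(bag D | data) = (0.015625) / (0.059076) = 0.26449.

0.2645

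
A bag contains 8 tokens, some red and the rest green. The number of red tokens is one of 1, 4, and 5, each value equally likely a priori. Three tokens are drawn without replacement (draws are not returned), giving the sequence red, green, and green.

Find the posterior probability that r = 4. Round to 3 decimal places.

0.400

Under each hypothesis, the probability of the observed sequence is: P(data | r = 1) = (1/8)(7/7)(6/6) = 1/8; P(data | r = 4) = (4/8)(4/7)(3/6) = 1/7; P(data | r = 5) = (5/8)(3/7)(2/6) = 5/56.
Multiplying each by its prior: 1/3 · 1/8 = 1/24, 1/3 · 1/7 = 1/21, 1/3 · 5/56 = 5/168; with total 5/42.
Hence P(r = 4 | data) = (1/21) / (5/42) = 2/5.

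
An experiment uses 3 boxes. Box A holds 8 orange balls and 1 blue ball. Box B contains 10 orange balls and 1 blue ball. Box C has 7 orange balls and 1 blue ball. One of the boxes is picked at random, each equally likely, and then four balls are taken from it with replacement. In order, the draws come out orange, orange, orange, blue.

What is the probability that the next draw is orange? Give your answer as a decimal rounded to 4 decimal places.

0.8898

Compute the likelihood of the observed sequence for each case: P(data | box A) = (8/9)(8/9)(8/9)(1/9) = 0.078037; P(data | box B) = (10/11)(10/11)(10/11)(1/11) = 0.068301; P(data | box C) = (7/8)(7/8)(7/8)(1/8) = 0.08374.
The prior-weighted likelihoods are 1/3 · 0.078037 = 0.026012, 1/3 · 0.068301 = 0.022767, 1/3 · 0.08374 = 0.027913; with total 0.076693.
Normalising, the posterior is P(box A | data) = 0.33918, P(box B | data) = 0.29686, P(box C | data) = 0.36396.
The predictive probability is P(orange next | data) = (8/9)(0.33918) + (10/11)(0.29686) + (7/8)(0.36396) = 0.88983.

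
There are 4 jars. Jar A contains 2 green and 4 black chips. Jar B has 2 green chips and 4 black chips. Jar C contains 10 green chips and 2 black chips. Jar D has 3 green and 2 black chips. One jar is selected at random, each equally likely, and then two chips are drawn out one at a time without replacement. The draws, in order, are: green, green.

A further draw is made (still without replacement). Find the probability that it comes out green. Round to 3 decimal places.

For each hypothesis, P(data | H) works out to: P(data | jar A) = (2/6)(1/5) = 1/15; P(data | jar B) = (2/6)(1/5) = 1/15; P(data | jar C) = (10/12)(9/11) = 15/22; P(data | jar D) = (3/5)(2/4) = 3/10.
Weighting by the prior gives 1/4 · 1/15 = 1/60, 1/4 · 1/15 = 1/60, 1/4 · 15/22 = 15/88, 1/4 · 3/10 = 3/40; with total 46/165.
Normalising, the posterior is P(jar A | data) = 11/184, P(jar B | data) = 11/184, P(jar C | data) = 225/368, P(jar D | data) = 99/368.
So P(green next | data) = Σ P(green next | H) P(H | data) = (0)(11/184) + (0)(11/184) + (4/5)(225/368) + (1/3)(99/368) = 213/368.

0.579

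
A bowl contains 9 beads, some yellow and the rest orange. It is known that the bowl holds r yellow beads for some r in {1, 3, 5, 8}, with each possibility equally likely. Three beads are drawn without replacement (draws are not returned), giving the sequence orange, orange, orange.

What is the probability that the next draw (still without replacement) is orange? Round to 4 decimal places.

For each hypothesis, P(data | H) works out to: P(data | r = 1) = (8/9)(7/8)(6/7) = 2/3; P(data | r = 3) = (6/9)(5/8)(4/7) = 5/21; P(data | r = 5) = (4/9)(3/8)(2/7) = 1/21; P(data | r = 8) = (1/9)(0/8) = 0.
The prior-weighted likelihoods are 1/4 · 2/3 = 1/6, 1/4 · 5/21 = 5/84, 1/4 · 1/21 = 1/84, 1/4 · 0 = 0; with total 5/21.
The posterior is then P(r = 1 | data) = 7/10, P(r = 3 | data) = 1/4, P(r = 5 | data) = 1/20, P(r = 8 | data) = 0.
Averaging over the posterior, P(orange next | data) = (5/6)(7/10) + (1/2)(1/4) + (1/6)(1/20) = 43/60.

0.7167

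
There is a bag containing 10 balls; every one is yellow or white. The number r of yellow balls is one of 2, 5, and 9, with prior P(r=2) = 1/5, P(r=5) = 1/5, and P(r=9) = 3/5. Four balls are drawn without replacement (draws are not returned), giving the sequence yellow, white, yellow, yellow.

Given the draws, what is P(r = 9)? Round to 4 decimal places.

Under each hypothesis, the probability of the observed sequence is: P(data | r = 2) = (2/10)(8/9)(1/8)(0/7) = 0; P(data | r = 5) = (5/10)(5/9)(4/8)(3/7) = 0.059524; P(data | r = 9) = (9/10)(1/9)(8/8)(7/7) = 0.1.
The prior-weighted likelihoods are 1/5 · 0 = 0, 1/5 · 0.059524 = 0.011905, 3/5 · 0.1 = 0.06; these sum to 0.071905.
By Bayes' rule, P(r = 9 | data) = (0.06) / (0.071905) = 0.83444.

0.8344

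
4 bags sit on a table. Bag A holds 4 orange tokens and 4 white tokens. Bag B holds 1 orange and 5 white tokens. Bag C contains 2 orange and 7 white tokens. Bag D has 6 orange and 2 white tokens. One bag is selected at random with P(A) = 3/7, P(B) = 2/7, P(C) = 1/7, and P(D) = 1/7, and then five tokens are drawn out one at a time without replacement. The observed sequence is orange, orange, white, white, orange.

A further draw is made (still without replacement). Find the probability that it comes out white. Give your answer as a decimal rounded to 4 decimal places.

Under each hypothesis, the probability of the observed sequence is: P(data | bag A) = (4/8)(3/7)(4/6)(3/5)(2/4) = 3/70; P(data | bag B) = (1/6)(0/5) = 0; P(data | bag C) = (2/9)(1/8)(7/7)(6/6)(0/5) = 0; P(data | bag D) = (6/8)(5/7)(2/6)(1/5)(4/4) = 1/28.
Weighting by the prior gives 3/7 · 3/70 = 9/490, 2/7 · 0 = 0, 1/7 · 0 = 0, 1/7 · 1/28 = 1/196; these sum to 23/980.
The posterior is then P(bag A | data) = 18/23, P(bag B | data) = 0, P(bag C | data) = 0, P(bag D | data) = 5/23.
So P(white next | data) = Σ P(white next | H) P(H | data) = (2/3)(18/23) + (0)(5/23) = 12/23.

0.5217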